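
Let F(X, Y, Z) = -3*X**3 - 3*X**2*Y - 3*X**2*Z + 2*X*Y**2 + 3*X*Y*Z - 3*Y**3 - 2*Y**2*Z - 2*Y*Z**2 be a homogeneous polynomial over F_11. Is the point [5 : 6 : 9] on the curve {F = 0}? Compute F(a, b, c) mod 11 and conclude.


F(5,6,9) ≡ 9 (mod 11); P is NOT on the curve.

Evaluate F(5, 6, 9) term-by-term (mod 11).
  -3*X**3 ↦ -3·125·1·1 = -375
  -3*X**2*Y ↦ -3·25·6·1 = -450
  -3*X**2*Z ↦ -3·25·1·9 = -675
  2*X*Y**2 ↦ 2·5·36·1 = 360
  3*X*Y*Z ↦ 3·5·6·9 = 810
  -3*Y**3 ↦ -3·1·216·1 = -648
  -2*Y**2*Z ↦ -2·1·36·9 = -648
  -2*Y*Z**2 ↦ -2·1·6·81 = -972
Sum: F(5, 6, 9) = (-375) + (-450) + (-675) + (360) + (810) + (-648) + (-648) + (-972) = -2598.
Reducing mod 11: -2598 ≡ 9 (mod 11).
Since F(a, b, c) ≡ 9 ≠ 0 (mod 11), P does NOT lie on the curve.


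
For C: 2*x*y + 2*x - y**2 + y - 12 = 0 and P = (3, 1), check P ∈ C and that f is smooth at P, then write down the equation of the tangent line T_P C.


Tangent line at P: 4*x + 5*y - 17 = 0.

Step 1: f(3, 1) = 0, so P lies on C.
Step 2: partial derivatives
  f_x(x, y) = 2*y + 2, f_y(x, y) = 2*x - 2*y + 1.
  f_x(P) = 4, f_y(P) = 5 (gradient nonzero, so P is smooth).
Step 3: tangent line at P: 4·(x − 3) + 5·(y − 1) = 0.
Expanding: 4*x + 5*y - 17 = 0.


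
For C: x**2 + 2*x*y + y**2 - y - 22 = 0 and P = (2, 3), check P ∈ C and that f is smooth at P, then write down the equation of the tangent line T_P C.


Tangent line at P: 10*x + 9*y - 47 = 0.

Step 1: f(2, 3) = 0, so P lies on C.
Step 2: partial derivatives
  f_x(x, y) = 2*x + 2*y, f_y(x, y) = 2*x + 2*y - 1.
  f_x(P) = 10, f_y(P) = 9 (gradient nonzero, so P is smooth).
Step 3: tangent line at P: 10·(x − 2) + 9·(y − 3) = 0.
Expanding: 10*x + 9*y - 47 = 0.


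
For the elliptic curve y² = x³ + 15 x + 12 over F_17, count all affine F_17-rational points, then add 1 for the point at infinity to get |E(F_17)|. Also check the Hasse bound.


Affine points = {(2, 4), (2, 13), (3, 4), (3, 13), (4, 0), (5, 5), (5, 12), (7, 1), (7, 16), (8, 7), (8, 10), (9, 3), (9, 14), (12, 4), (12, 13), (14, 5), (14, 12), (15, 5), (15, 12), (16, 8), (16, 9)}; affine count = 21; |E(F_17)| = 22.

Discriminant check: Δ ∝ 4a³ + 27b² = 4·15³ + 27·12² = 4·3375 + 27·144 ≡ 14 (mod 17). Nonzero ⇒ E is nonsingular.
For each x ∈ F_17, compute rhs = x³ + 15·x + 12 mod 17, then count y ∈ F_17 with y² ≡ rhs.
  x = 0: rhs = 12, matching y values: none (0 points).
  x = 1: rhs = 11, matching y values: none (0 points).
  x = 2: rhs = 16, matching y values: 4, 13 (2 points).
  x = 3: rhs = 16, matching y values: 4, 13 (2 points).
  x = 4: rhs = 0, matching y values: 0 (1 points).
  x = 5: rhs = 8, matching y values: 5, 12 (2 points).
  x = 6: rhs = 12, matching y values: none (0 points).
  x = 7: rhs = 1, matching y values: 1, 16 (2 points).
  x = 8: rhs = 15, matching y values: 7, 10 (2 points).
  x = 9: rhs = 9, matching y values: 3, 14 (2 points).
  x = 10: rhs = 6, matching y values: none (0 points).
  x = 11: rhs = 12, matching y values: none (0 points).
  x = 12: rhs = 16, matching y values: 4, 13 (2 points).
  x = 13: rhs = 7, matching y values: none (0 points).
  x = 14: rhs = 8, matching y values: 5, 12 (2 points).
  x = 15: rhs = 8, matching y values: 5, 12 (2 points).
  x = 16: rhs = 13, matching y values: 8, 9 (2 points).
Total affine count: 21.
Full point count |E(F_17)| = 21 + 1 = 22.
Hasse bound: |22 − (17+1)| = |4| = 4 ≤ 2√17 ≈ 8.2462 ✓.


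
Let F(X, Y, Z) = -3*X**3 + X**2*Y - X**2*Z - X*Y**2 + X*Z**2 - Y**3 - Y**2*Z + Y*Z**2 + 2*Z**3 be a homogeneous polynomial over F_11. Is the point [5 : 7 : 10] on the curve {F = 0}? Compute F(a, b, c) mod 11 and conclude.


F(5,7,10) ≡ 0 (mod 11); P is on the curve.

Evaluate F(5, 7, 10) term-by-term (mod 11).
  -3*X**3 ↦ -3·125·1·1 = -375
  X**2*Y ↦ 1·25·7·1 = 175
  -X**2*Z ↦ -1·25·1·10 = -250
  -X*Y**2 ↦ -1·5·49·1 = -245
  X*Z**2 ↦ 1·5·1·100 = 500
  -Y**3 ↦ -1·1·343·1 = -343
  -Y**2*Z ↦ -1·1·49·10 = -490
  Y*Z**2 ↦ 1·1·7·100 = 700
  2*Z**3 ↦ 2·1·1·1000 = 2000
Sum: F(5, 7, 10) = (-375) + (175) + (-250) + (-245) + (500) + (-343) + (-490) + (700) + (2000) = 1672.
Reducing mod 11: 1672 ≡ 0 (mod 11).
Since F(a, b, c) ≡ 0 (mod 11), P lies on the curve.


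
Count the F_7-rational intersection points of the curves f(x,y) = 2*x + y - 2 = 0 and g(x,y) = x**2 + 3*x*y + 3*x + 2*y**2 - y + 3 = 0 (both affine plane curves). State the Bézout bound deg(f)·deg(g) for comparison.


Common zeros: {(1, 0), (3, 3)}; count = 2; Bézout bound = 2.

deg(f) = 1, deg(g) = 2, so Bézout bound = 2.
Scan x ∈ F_7. For each x, list the y ∈ F_7 with f(x, y) ≡ 0 and those with g(x, y) ≡ 0 (mod 7); the common zeros in that column are the intersection.
  x = 0: f ≡ 0 at y ∈ {2}; g ≡ 0 at y ∈ ∅; common: ∅.
  x = 1: f ≡ 0 at y ∈ {0}; g ≡ 0 at y ∈ {0, 6}; common: {0}.
  x = 2: f ≡ 0 at y ∈ {5}; g ≡ 0 at y ∈ ∅; common: ∅.
  x = 3: f ≡ 0 at y ∈ {3}; g ≡ 0 at y ∈ {0, 3}; common: {3}.
  x = 4: f ≡ 0 at y ∈ {1}; g ≡ 0 at y ∈ ∅; common: ∅.
  x = 5: f ≡ 0 at y ∈ {6}; g ≡ 0 at y ∈ ∅; common: ∅.
  x = 6: f ≡ 0 at y ∈ {4}; g ≡ 0 at y ∈ {3, 6}; common: ∅.
Collecting: common zeros = {(1, 0), (3, 3)}, so the count is 2.
Comparison with the Bézout bound: 2 ≤ 2 = deg(f)·deg(g), as expected for curves with no common component (the bound is attained).


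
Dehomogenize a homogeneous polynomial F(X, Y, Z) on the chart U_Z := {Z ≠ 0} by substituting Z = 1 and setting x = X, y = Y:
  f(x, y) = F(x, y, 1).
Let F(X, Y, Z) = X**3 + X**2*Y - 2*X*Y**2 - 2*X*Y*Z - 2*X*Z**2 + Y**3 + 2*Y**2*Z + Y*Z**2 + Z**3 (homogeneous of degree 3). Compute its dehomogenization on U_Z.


f(x, y) = x**3 + x**2*y - 2*x*y**2 - 2*x*y - 2*x + y**3 + 2*y**2 + y + 1

On U_Z we set Z = 1. Each monomial c·X^i·Y^j·Z^k in F becomes c·x^i·y^j·1^k = c·x^i·y^j.
Substituting Z = 1: F(X, Y, 1) = x**3 + x**2*y - 2*x*y**2 - 2*x*y - 2*x + y**3 + 2*y**2 + y + 1.
Note: deg(f) ≤ deg(F) = 3; strict inequality happens when F is divisible by Z (lost terms).


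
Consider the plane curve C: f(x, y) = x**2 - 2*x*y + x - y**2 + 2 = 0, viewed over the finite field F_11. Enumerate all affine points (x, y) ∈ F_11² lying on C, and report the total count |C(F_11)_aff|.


Affine F_11-points: {(1, 3), (1, 6), (2, 8), (2, 10), (3, 7), (3, 9), (4, 0), (4, 3), (6, 0), (6, 10), (10, 6), (10, 7)}; count = 12.

For each of the 121 pairs (x, y) ∈ F_11², evaluate f(x, y) mod 11. Record the zeros.
  x = 0: [0↦2, 1↦1, 2↦9, 3↦4, 4↦8, 5↦10, 6↦10, 7↦8, 8↦4, 9↦9, 10↦1]  zeros at y ∈ ∅
  x = 1: [0↦4, 1↦1, 2↦7, 3↦0, 4↦2, 5↦2, 6↦0, 7↦7, 8↦1, 9↦4, 10↦5]  zeros at y ∈ {3, 6}
  x = 2: [0↦8, 1↦3, 2↦7, 3↦9, 4↦9, 5↦7, 6↦3, 7↦8, 8↦0, 9↦1, 10↦0]  zeros at y ∈ {8, 10}
  x = 3: [0↦3, 1↦7, 2↦9, 3↦9, 4↦7, 5↦3, 6↦8, 7↦0, 8↦1, 9↦0, 10↦8]  zeros at y ∈ {7, 9}
  x = 4: [0↦0, 1↦2, 2↦2, 3↦0, 4↦7, 5↦1, 6↦4, 7↦5, 8↦4, 9↦1, 10↦7]  zeros at y ∈ {0, 3}
  x = 5: [0↦10, 1↦10, 2↦8, 3↦4, 4↦9, 5↦1, 6↦2, 7↦1, 8↦9, 9↦4, 10↦8]  zeros at y ∈ ∅
  x = 6: [0↦0, 1↦9, 2↦5, 3↦10, 4↦2, 5↦3, 6↦2, 7↦10, 8↦5, 9↦9, 10↦0]  zeros at y ∈ {0, 10}
  x = 7: [0↦3, 1↦10, 2↦4, 3↦7, 4↦8, 5↦7, 6↦4, 7↦10, 8↦3, 9↦5, 10↦5]  zeros at y ∈ ∅
  x = 8: [0↦8, 1↦2, 2↦5, 3↦6, 4↦5, 5↦2, 6↦8, 7↦1, 8↦3, 9↦3, 10↦1]  zeros at y ∈ ∅
  x = 9: [0↦4, 1↦7, 2↦8, 3↦7, 4↦4, 5↦10, 6↦3, 7↦5, 8↦5, 9↦3, 10↦10]  zeros at y ∈ ∅
  x = 10: [0↦2, 1↦3, 2↦2, 3↦10, 4↦5, 5↦9, 6↦0, 7↦0, 8↦9, 9↦5, 10↦10]  zeros at y ∈ {6, 7}
Collecting zeros: affine points = {(1, 3), (1, 6), (2, 8), (2, 10), (3, 7), (3, 9), (4, 0), (4, 3), (6, 0), (6, 10), (10, 6), (10, 7)}.
Total count |C(F_11)_aff| = 12.


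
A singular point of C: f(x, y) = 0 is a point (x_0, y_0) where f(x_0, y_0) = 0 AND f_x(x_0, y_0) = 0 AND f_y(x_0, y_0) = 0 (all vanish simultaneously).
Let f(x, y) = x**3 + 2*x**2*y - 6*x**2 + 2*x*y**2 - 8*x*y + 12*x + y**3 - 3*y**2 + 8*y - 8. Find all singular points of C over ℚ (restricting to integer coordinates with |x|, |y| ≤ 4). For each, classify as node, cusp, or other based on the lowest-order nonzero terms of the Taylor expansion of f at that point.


Singular points: {(2, 0)}; classification: cusp.

Compute partial derivatives:
  f_x = 3*x**2 + 4*x*y - 12*x + 2*y**2 - 8*y + 12.
  f_y = 2*x**2 + 4*x*y - 8*x + 3*y**2 - 6*y + 8.
Scan x_0 ∈ {−4, ..., 4}. For each x_0, f_y(x_0, y) is a polynomial in y; find its integer roots y ∈ {−4, ..., 4}, then test f_x and f at those candidates.
  x = -4: f_y(-4, y) = 3*y**2 - 22*y + 72; no integer root y with |y| ≤ 4.
  x = -3: f_y(-3, y) = 3*y**2 - 18*y + 50; no integer root y with |y| ≤ 4.
  x = -2: f_y(-2, y) = 3*y**2 - 14*y + 32; no integer root y with |y| ≤ 4.
  x = -1: f_y(-1, y) = 3*y**2 - 10*y + 18; no integer root y with |y| ≤ 4.
  x = 0: f_y(0, y) = 3*y**2 - 6*y + 8; no integer root y with |y| ≤ 4.
  x = 1: f_y(1, y) = 3*y**2 - 2*y + 2; no integer root y with |y| ≤ 4.
  x = 2: f_y(2, y) = 3*y**2 + 2*y; vanishes at y ∈ {0}. (2, 0): f_x = 0, f = 0 — SINGULAR.
  x = 3: f_y(3, y) = 3*y**2 + 6*y + 2; no integer root y with |y| ≤ 4.
  x = 4: f_y(4, y) = 3*y**2 + 10*y + 8; vanishes at y ∈ {-2}. (4, -2): f_x = 4 ≠ 0.
Only singular point on the grid: (2, 0).
Classify: substitute x = 2 + u, y = 0 + v and expand: f = u**3 + 2*u**2*v + 2*u*v**2 + v**3 + v**2.
No constant or linear terms (consistent with a singular point). Quadratic part: v**2. Cubic part: u**3 + 2*u**2*v + 2*u*v**2 + v**3.
The quadratic part v**2 is a perfect square, so there is a single (double) tangent line v = 0, i.e. y = 0. Restricting the cubic part to that line (v = 0) leaves u**3 ≠ 0, so f is not divisible by v and the branch is v² ≈ -u**3 to lowest order — this is a cusp.
Classification: cusp.


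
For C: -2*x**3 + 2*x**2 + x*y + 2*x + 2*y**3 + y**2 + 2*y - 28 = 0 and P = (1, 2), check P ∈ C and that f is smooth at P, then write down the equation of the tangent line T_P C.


Tangent line at P: 2*x + 31*y - 64 = 0.

Step 1: f(1, 2) = 0, so P lies on C.
Step 2: partial derivatives
  f_x(x, y) = -6*x**2 + 4*x + y + 2, f_y(x, y) = x + 6*y**2 + 2*y + 2.
  f_x(P) = 2, f_y(P) = 31 (gradient nonzero, so P is smooth).
Step 3: tangent line at P: 2·(x − 1) + 31·(y − 2) = 0.
Expanding: 2*x + 31*y - 64 = 0.


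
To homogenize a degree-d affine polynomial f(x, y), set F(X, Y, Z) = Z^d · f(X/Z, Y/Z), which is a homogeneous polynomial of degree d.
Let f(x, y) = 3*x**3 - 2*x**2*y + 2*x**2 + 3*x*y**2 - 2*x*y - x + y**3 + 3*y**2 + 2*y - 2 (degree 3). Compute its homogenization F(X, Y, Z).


F(X, Y, Z) = 3*X**3 - 2*X**2*Y + 2*X**2*Z + 3*X*Y**2 - 2*X*Y*Z - X*Z**2 + Y**3 + 3*Y**2*Z + 2*Y*Z**2 - 2*Z**3

deg(f) = 3.
Substitute x = X/Z, y = Y/Z into f, then multiply by Z^3.
  monomial 3·x^3·y^0 ↦ 3·X^3·Y^0·Z^0.
  monomial -2·x^2·y^1 ↦ -2·X^2·Y^1·Z^0.
  monomial 2·x^2·y^0 ↦ 2·X^2·Y^0·Z^1.
  monomial 3·x^1·y^2 ↦ 3·X^1·Y^2·Z^0.
  monomial -2·x^1·y^1 ↦ -2·X^1·Y^1·Z^1.
  monomial -1·x^1·y^0 ↦ -1·X^1·Y^0·Z^2.
  monomial 1·x^0·y^3 ↦ 1·X^0·Y^3·Z^0.
  monomial 3·x^0·y^2 ↦ 3·X^0·Y^2·Z^1.
  monomial 2·x^0·y^1 ↦ 2·X^0·Y^1·Z^2.
  monomial -2·x^0·y^0 ↦ -2·X^0·Y^0·Z^3.
Collecting: F(X, Y, Z) = 3*X**3 - 2*X**2*Y + 2*X**2*Z + 3*X*Y**2 - 2*X*Y*Z - X*Z**2 + Y**3 + 3*Y**2*Z + 2*Y*Z**2 - 2*Z**3.


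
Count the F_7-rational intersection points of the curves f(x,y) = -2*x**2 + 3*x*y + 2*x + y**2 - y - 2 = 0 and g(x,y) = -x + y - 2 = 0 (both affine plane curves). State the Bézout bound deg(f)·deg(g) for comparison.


Common zeros: {(0, 2), (5, 0)}; count = 2; Bézout bound = 2.

deg(f) = 2, deg(g) = 1, so Bézout bound = 2.
Scan x ∈ F_7. For each x, list the y ∈ F_7 with f(x, y) ≡ 0 and those with g(x, y) ≡ 0 (mod 7); the common zeros in that column are the intersection.
  x = 0: f ≡ 0 at y ∈ {2, 6}; g ≡ 0 at y ∈ {2}; common: {2}.
  x = 1: f ≡ 0 at y ∈ ∅; g ≡ 0 at y ∈ {3}; common: ∅.
  x = 2: f ≡ 0 at y ∈ {1}; g ≡ 0 at y ∈ {4}; common: ∅.
  x = 3: f ≡ 0 at y ∈ {0, 6}; g ≡ 0 at y ∈ {5}; common: ∅.
  x = 4: f ≡ 0 at y ∈ {1, 2}; g ≡ 0 at y ∈ {6}; common: ∅.
  x = 5: f ≡ 0 at y ∈ {0}; g ≡ 0 at y ∈ {0}; common: {0}.
  x = 6: f ≡ 0 at y ∈ ∅; g ≡ 0 at y ∈ {1}; common: ∅.
Collecting: common zeros = {(0, 2), (5, 0)}, so the count is 2.
Comparison with the Bézout bound: 2 ≤ 2 = deg(f)·deg(g), as expected for curves with no common component (the bound is attained).


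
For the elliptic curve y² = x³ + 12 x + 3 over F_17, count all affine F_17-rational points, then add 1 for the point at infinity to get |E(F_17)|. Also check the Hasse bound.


Affine points = {(1, 4), (1, 13), (2, 1), (2, 16), (3, 7), (3, 10), (4, 8), (4, 9), (5, 1), (5, 16), (6, 6), (6, 11), (8, 4), (8, 13), (10, 1), (10, 16), (11, 2), (11, 15), (14, 5), (14, 12)}; affine count = 20; |E(F_17)| = 21.

Discriminant check: Δ ∝ 4a³ + 27b² = 4·12³ + 27·3² = 4·1728 + 27·9 ≡ 15 (mod 17). Nonzero ⇒ E is nonsingular.
For each x ∈ F_17, compute rhs = x³ + 12·x + 3 mod 17, then count y ∈ F_17 with y² ≡ rhs.
  x = 0: rhs = 3, matching y values: none (0 points).
  x = 1: rhs = 16, matching y values: 4, 13 (2 points).
  x = 2: rhs = 1, matching y values: 1, 16 (2 points).
  x = 3: rhs = 15, matching y values: 7, 10 (2 points).
  x = 4: rhs = 13, matching y values: 8, 9 (2 points).
  x = 5: rhs = 1, matching y values: 1, 16 (2 points).
  x = 6: rhs = 2, matching y values: 6, 11 (2 points).
  x = 7: rhs = 5, matching y values: none (0 points).
  x = 8: rhs = 16, matching y values: 4, 13 (2 points).
  x = 9: rhs = 7, matching y values: none (0 points).
  x = 10: rhs = 1, matching y values: 1, 16 (2 points).
  x = 11: rhs = 4, matching y values: 2, 15 (2 points).
  x = 12: rhs = 5, matching y values: none (0 points).
  x = 13: rhs = 10, matching y values: none (0 points).
  x = 14: rhs = 8, matching y values: 5, 12 (2 points).
  x = 15: rhs = 5, matching y values: none (0 points).
  x = 16: rhs = 7, matching y values: none (0 points).
Total affine count: 20.
Full point count |E(F_17)| = 20 + 1 = 21.
Hasse bound: |21 − (17+1)| = |3| = 3 ≤ 2√17 ≈ 8.2462 ✓.


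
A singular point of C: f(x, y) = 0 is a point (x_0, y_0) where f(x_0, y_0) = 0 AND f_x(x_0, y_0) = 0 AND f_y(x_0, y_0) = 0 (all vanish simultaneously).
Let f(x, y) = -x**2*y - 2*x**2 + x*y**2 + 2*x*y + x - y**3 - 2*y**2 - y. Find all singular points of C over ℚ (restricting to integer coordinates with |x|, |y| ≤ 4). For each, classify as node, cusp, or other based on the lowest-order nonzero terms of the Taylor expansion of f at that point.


Singular points: {(0, -1)}; classification: node.

Compute partial derivatives:
  f_x = -2*x*y - 4*x + y**2 + 2*y + 1.
  f_y = -x**2 + 2*x*y + 2*x - 3*y**2 - 4*y - 1.
Scan x_0 ∈ {−4, ..., 4}. For each x_0, f_y(x_0, y) is a polynomial in y; find its integer roots y ∈ {−4, ..., 4}, then test f_x and f at those candidates.
  x = -4: f_y(-4, y) = -3*y**2 - 12*y - 25; no integer root y with |y| ≤ 4.
  x = -3: f_y(-3, y) = -3*y**2 - 10*y - 16; no integer root y with |y| ≤ 4.
  x = -2: f_y(-2, y) = -3*y**2 - 8*y - 9; no integer root y with |y| ≤ 4.
  x = -1: f_y(-1, y) = -3*y**2 - 6*y - 4; no integer root y with |y| ≤ 4.
  x = 0: f_y(0, y) = -3*y**2 - 4*y - 1; vanishes at y ∈ {-1}. (0, -1): f_x = 0, f = 0 — SINGULAR.
  x = 1: f_y(1, y) = -3*y**2 - 2*y; vanishes at y ∈ {0}. (1, 0): f_x = -3 ≠ 0.
  x = 2: f_y(2, y) = -3*y**2 - 1; no integer root y with |y| ≤ 4.
  x = 3: f_y(3, y) = -3*y**2 + 2*y - 4; no integer root y with |y| ≤ 4.
  x = 4: f_y(4, y) = -3*y**2 + 4*y - 9; no integer root y with |y| ≤ 4.
Only singular point on the grid: (0, -1).
Classify: substitute x = 0 + u, y = -1 + v and expand: f = -u**2*v - u**2 + u*v**2 - v**3 + v**2.
No constant or linear terms (consistent with a singular point). Quadratic part: -u**2 + v**2. Cubic part: -u**2*v + u*v**2 - v**3.
The quadratic part v**2 - u**2 = (v − u)(v + u) splits into two distinct linear factors, so there are two distinct tangent lines y − -1 = ±(x − 0) — this is a node (ordinary double point).
Classification: node.


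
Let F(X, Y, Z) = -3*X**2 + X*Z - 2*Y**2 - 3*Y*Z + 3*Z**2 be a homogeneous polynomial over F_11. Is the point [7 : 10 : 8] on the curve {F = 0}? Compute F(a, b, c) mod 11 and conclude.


F(7,10,8) ≡ 2 (mod 11); P is NOT on the curve.

Evaluate F(7, 10, 8) term-by-term (mod 11).
  -3*X**2 ↦ -3·49·1·1 = -147
  X*Z ↦ 1·7·1·8 = 56
  -2*Y**2 ↦ -2·1·100·1 = -200
  -3*Y*Z ↦ -3·1·10·8 = -240
  3*Z**2 ↦ 3·1·1·64 = 192
Sum: F(7, 10, 8) = (-147) + (56) + (-200) + (-240) + (192) = -339.
Reducing mod 11: -339 ≡ 2 (mod 11).
Since F(a, b, c) ≡ 2 ≠ 0 (mod 11), P does NOT lie on the curve.


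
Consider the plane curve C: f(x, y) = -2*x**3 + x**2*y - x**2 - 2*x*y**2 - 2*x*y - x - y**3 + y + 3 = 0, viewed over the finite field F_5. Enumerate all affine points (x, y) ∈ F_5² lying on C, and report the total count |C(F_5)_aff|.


Affine F_5-points: {(4, 0), (4, 1)}; count = 2.

For each of the 25 pairs (x, y) ∈ F_5², evaluate f(x, y) mod 5. Record the zeros.
  x = 0: [0↦3, 1↦3, 2↦2, 3↦4, 4↦3]  zeros at y ∈ ∅
  x = 1: [0↦4, 1↦1, 2↦3, 3↦4, 4↦3]  zeros at y ∈ ∅
  x = 2: [0↦1, 1↦2, 2↦4, 3↦1, 4↦2]  zeros at y ∈ ∅
  x = 3: [0↦2, 1↦4, 2↦3, 3↦3, 4↦3]  zeros at y ∈ ∅
  x = 4: [0↦0, 1↦0, 2↦3, 3↦3, 4↦4]  zeros at y ∈ {0, 1}
Collecting zeros: affine points = {(4, 0), (4, 1)}.
Total count |C(F_5)_aff| = 2.


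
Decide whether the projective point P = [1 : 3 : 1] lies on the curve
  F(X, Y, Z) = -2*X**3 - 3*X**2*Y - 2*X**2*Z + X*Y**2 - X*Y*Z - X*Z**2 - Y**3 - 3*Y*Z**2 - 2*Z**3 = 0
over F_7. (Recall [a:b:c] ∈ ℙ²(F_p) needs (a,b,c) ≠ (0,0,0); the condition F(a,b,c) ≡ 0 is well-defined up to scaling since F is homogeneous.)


F(1,3,1) ≡ 3 (mod 7); P is NOT on the curve.

Evaluate F(1, 3, 1) term-by-term (mod 7).
  -2*X**3 ↦ -2·1·1·1 = -2
  -3*X**2*Y ↦ -3·1·3·1 = -9
  -2*X**2*Z ↦ -2·1·1·1 = -2
  X*Y**2 ↦ 1·1·9·1 = 9
  -X*Y*Z ↦ -1·1·3·1 = -3
  -X*Z**2 ↦ -1·1·1·1 = -1
  -Y**3 ↦ -1·1·27·1 = -27
  -3*Y*Z**2 ↦ -3·1·3·1 = -9
  -2*Z**3 ↦ -2·1·1·1 = -2
Sum: F(1, 3, 1) = (-2) + (-9) + (-2) + (9) + (-3) + (-1) + (-27) + (-9) + (-2) = -46.
Reducing mod 7: -46 ≡ 3 (mod 7).
Since F(a, b, c) ≡ 3 ≠ 0 (mod 7), P does NOT lie on the curve.


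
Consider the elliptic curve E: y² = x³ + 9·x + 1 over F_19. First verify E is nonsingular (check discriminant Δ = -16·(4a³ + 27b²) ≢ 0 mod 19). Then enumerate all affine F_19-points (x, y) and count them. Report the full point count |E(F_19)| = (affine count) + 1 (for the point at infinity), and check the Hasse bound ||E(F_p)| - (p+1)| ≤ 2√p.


Affine points = {(0, 1), (0, 18), (1, 7), (1, 12), (3, 6), (3, 13), (4, 5), (4, 14), (5, 0), (6, 9), (6, 10), (11, 5), (11, 14), (13, 4), (13, 15), (16, 2), (16, 17)}; affine count = 17; |E(F_19)| = 18.

Discriminant check: Δ ∝ 4a³ + 27b² = 4·9³ + 27·1² = 4·729 + 27·1 ≡ 17 (mod 19). Nonzero ⇒ E is nonsingular.
For each x ∈ F_19, compute rhs = x³ + 9·x + 1 mod 19, then count y ∈ F_19 with y² ≡ rhs.
  x = 0: rhs = 1, matching y values: 1, 18 (2 points).
  x = 1: rhs = 11, matching y values: 7, 12 (2 points).
  x = 2: rhs = 8, matching y values: none (0 points).
  x = 3: rhs = 17, matching y values: 6, 13 (2 points).
  x = 4: rhs = 6, matching y values: 5, 14 (2 points).
  x = 5: rhs = 0, matching y values: 0 (1 points).
  x = 6: rhs = 5, matching y values: 9, 10 (2 points).
  x = 7: rhs = 8, matching y values: none (0 points).
  x = 8: rhs = 15, matching y values: none (0 points).
  x = 9: rhs = 13, matching y values: none (0 points).
  x = 10: rhs = 8, matching y values: none (0 points).
  x = 11: rhs = 6, matching y values: 5, 14 (2 points).
  x = 12: rhs = 13, matching y values: none (0 points).
  x = 13: rhs = 16, matching y values: 4, 15 (2 points).
  x = 14: rhs = 2, matching y values: none (0 points).
  x = 15: rhs = 15, matching y values: none (0 points).
  x = 16: rhs = 4, matching y values: 2, 17 (2 points).
  x = 17: rhs = 13, matching y values: none (0 points).
  x = 18: rhs = 10, matching y values: none (0 points).
Total affine count: 17.
Full point count |E(F_19)| = 17 + 1 = 18.
Hasse bound: |18 − (19+1)| = |-2| = 2 ≤ 2√19 ≈ 8.7178 ✓.


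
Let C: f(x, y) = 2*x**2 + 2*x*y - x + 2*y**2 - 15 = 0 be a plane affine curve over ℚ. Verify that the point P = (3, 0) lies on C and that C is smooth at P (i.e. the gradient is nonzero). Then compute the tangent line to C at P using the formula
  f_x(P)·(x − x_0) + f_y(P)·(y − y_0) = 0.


Tangent line at P: 11*x + 6*y - 33 = 0.

Step 1: f(3, 0) = 0, so P lies on C.
Step 2: partial derivatives
  f_x(x, y) = 4*x + 2*y - 1, f_y(x, y) = 2*x + 4*y.
  f_x(P) = 11, f_y(P) = 6 (gradient nonzero, so P is smooth).
Step 3: tangent line at P: 11·(x − 3) + 6·(y − 0) = 0.
Expanding: 11*x + 6*y - 33 = 0.


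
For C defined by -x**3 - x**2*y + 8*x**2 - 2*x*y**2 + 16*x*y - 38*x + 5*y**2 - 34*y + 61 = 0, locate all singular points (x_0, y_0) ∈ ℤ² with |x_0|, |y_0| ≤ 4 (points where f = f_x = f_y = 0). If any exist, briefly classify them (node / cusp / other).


Singular points: {(2, 3)}; classification: node.

Compute partial derivatives:
  f_x = -3*x**2 - 2*x*y + 16*x - 2*y**2 + 16*y - 38.
  f_y = -x**2 - 4*x*y + 16*x + 10*y - 34.
Scan x_0 ∈ {−4, ..., 4}. For each x_0, f_y(x_0, y) is a polynomial in y; find its integer roots y ∈ {−4, ..., 4}, then test f_x and f at those candidates.
  x = -4: f_y(-4, y) = 26*y - 114; no integer root y with |y| ≤ 4.
  x = -3: f_y(-3, y) = 22*y - 91; no integer root y with |y| ≤ 4.
  x = -2: f_y(-2, y) = 18*y - 70; no integer root y with |y| ≤ 4.
  x = -1: f_y(-1, y) = 14*y - 51; no integer root y with |y| ≤ 4.
  x = 0: f_y(0, y) = 10*y - 34; no integer root y with |y| ≤ 4.
  x = 1: f_y(1, y) = 6*y - 19; no integer root y with |y| ≤ 4.
  x = 2: f_y(2, y) = 2*y - 6; vanishes at y ∈ {3}. (2, 3): f_x = 0, f = 0 — SINGULAR.
  x = 3: f_y(3, y) = 5 - 2*y; no integer root y with |y| ≤ 4.
  x = 4: f_y(4, y) = 14 - 6*y; no integer root y with |y| ≤ 4.
Only singular point on the grid: (2, 3).
Classify: substitute x = 2 + u, y = 3 + v and expand: f = -u**3 - u**2*v - u**2 - 2*u*v**2 + v**2.
No constant or linear terms (consistent with a singular point). Quadratic part: -u**2 + v**2. Cubic part: -u**3 - u**2*v - 2*u*v**2.
The quadratic part v**2 - u**2 = (v − u)(v + u) splits into two distinct linear factors, so there are two distinct tangent lines y − 3 = ±(x − 2) — this is a node (ordinary double point).
Classification: node.


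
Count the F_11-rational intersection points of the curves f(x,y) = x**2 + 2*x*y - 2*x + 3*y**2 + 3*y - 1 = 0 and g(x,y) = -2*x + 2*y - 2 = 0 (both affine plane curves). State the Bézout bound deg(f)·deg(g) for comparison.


Common zeros: {(6, 7), (9, 10)}; count = 2; Bézout bound = 2.

deg(f) = 2, deg(g) = 1, so Bézout bound = 2.
Scan x ∈ F_11. For each x, list the y ∈ F_11 with f(x, y) ≡ 0 and those with g(x, y) ≡ 0 (mod 11); the common zeros in that column are the intersection.
  x = 0: f ≡ 0 at y ∈ ∅; g ≡ 0 at y ∈ {1}; common: ∅.
  x = 1: f ≡ 0 at y ∈ {4, 9}; g ≡ 0 at y ∈ {2}; common: ∅.
  x = 2: f ≡ 0 at y ∈ ∅; g ≡ 0 at y ∈ {3}; common: ∅.
  x = 3: f ≡ 0 at y ∈ ∅; g ≡ 0 at y ∈ {4}; common: ∅.
  x = 4: f ≡ 0 at y ∈ {4, 7}; g ≡ 0 at y ∈ {5}; common: ∅.
  x = 5: f ≡ 0 at y ∈ {5, 9}; g ≡ 0 at y ∈ {6}; common: ∅.
  x = 6: f ≡ 0 at y ∈ {7, 10}; g ≡ 0 at y ∈ {7}; common: {7}.
  x = 7: f ≡ 0 at y ∈ ∅; g ≡ 0 at y ∈ {8}; common: ∅.
  x = 8: f ≡ 0 at y ∈ ∅; g ≡ 0 at y ∈ {9}; common: ∅.
  x = 9: f ≡ 0 at y ∈ {5, 10}; g ≡ 0 at y ∈ {10}; common: {10}.
  x = 10: f ≡ 0 at y ∈ ∅; g ≡ 0 at y ∈ {0}; common: ∅.
Collecting: common zeros = {(6, 7), (9, 10)}, so the count is 2.
Comparison with the Bézout bound: 2 ≤ 2 = deg(f)·deg(g), as expected for curves with no common component (the bound is attained).


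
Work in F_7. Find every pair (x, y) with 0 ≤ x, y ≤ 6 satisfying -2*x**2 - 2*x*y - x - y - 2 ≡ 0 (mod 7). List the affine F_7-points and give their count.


Affine F_7-points: {(0, 5), (1, 3), (2, 6), (4, 2), (5, 5), (6, 3)}; count = 6.

For each of the 49 pairs (x, y) ∈ F_7², evaluate f(x, y) mod 7. Record the zeros.
  x = 0: [0↦5, 1↦4, 2↦3, 3↦2, 4↦1, 5↦0, 6↦6]  zeros at y ∈ {5}
  x = 1: [0↦2, 1↦6, 2↦3, 3↦0, 4↦4, 5↦1, 6↦5]  zeros at y ∈ {3}
  x = 2: [0↦2, 1↦4, 2↦6, 3↦1, 4↦3, 5↦5, 6↦0]  zeros at y ∈ {6}
  x = 3: [0↦5, 1↦5, 2↦5, 3↦5, 4↦5, 5↦5, 6↦5]  zeros at y ∈ ∅
  x = 4: [0↦4, 1↦2, 2↦0, 3↦5, 4↦3, 5↦1, 6↦6]  zeros at y ∈ {2}
  x = 5: [0↦6, 1↦2, 2↦5, 3↦1, 4↦4, 5↦0, 6↦3]  zeros at y ∈ {5}
  x = 6: [0↦4, 1↦5, 2↦6, 3↦0, 4↦1, 5↦2, 6↦3]  zeros at y ∈ {3}
Collecting zeros: affine points = {(0, 5), (1, 3), (2, 6), (4, 2), (5, 5), (6, 3)}.
Total count |C(F_7)_aff| = 6.


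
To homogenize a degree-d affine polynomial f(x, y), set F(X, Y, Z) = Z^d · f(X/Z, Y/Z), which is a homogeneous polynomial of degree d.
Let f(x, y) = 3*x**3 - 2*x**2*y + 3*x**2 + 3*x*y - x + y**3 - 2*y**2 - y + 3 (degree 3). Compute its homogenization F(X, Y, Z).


F(X, Y, Z) = 3*X**3 - 2*X**2*Y + 3*X**2*Z + 3*X*Y*Z - X*Z**2 + Y**3 - 2*Y**2*Z - Y*Z**2 + 3*Z**3

deg(f) = 3.
Substitute x = X/Z, y = Y/Z into f, then multiply by Z^3.
  monomial 3·x^3·y^0 ↦ 3·X^3·Y^0·Z^0.
  monomial -2·x^2·y^1 ↦ -2·X^2·Y^1·Z^0.
  monomial 3·x^2·y^0 ↦ 3·X^2·Y^0·Z^1.
  monomial 3·x^1·y^1 ↦ 3·X^1·Y^1·Z^1.
  monomial -1·x^1·y^0 ↦ -1·X^1·Y^0·Z^2.
  monomial 1·x^0·y^3 ↦ 1·X^0·Y^3·Z^0.
  monomial -2·x^0·y^2 ↦ -2·X^0·Y^2·Z^1.
  monomial -1·x^0·y^1 ↦ -1·X^0·Y^1·Z^2.
  monomial 3·x^0·y^0 ↦ 3·X^0·Y^0·Z^3.
Collecting: F(X, Y, Z) = 3*X**3 - 2*X**2*Y + 3*X**2*Z + 3*X*Y*Z - X*Z**2 + Y**3 - 2*Y**2*Z - Y*Z**2 + 3*Z**3.


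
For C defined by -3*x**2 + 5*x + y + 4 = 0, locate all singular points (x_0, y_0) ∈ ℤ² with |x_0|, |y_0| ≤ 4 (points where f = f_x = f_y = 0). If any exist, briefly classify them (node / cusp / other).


No singular points in the scanned grid; C is smooth there.

Compute partial derivatives:
  f_x = 5 - 6*x.
  f_y = 1.
f_y = 1 is a nonzero constant, so f_y never vanishes: no point (x, y) can satisfy f = f_x = f_y = 0. In particular no (x, y) ∈ {−4, ..., 4}² is singular; the curve is smooth.


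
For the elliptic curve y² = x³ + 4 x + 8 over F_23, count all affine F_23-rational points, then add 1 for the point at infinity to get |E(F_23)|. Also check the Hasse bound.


Affine points = {(0, 10), (0, 13), (1, 6), (1, 17), (2, 1), (2, 22), (3, 1), (3, 22), (6, 8), (6, 15), (8, 0), (10, 6), (10, 17), (11, 7), (11, 16), (12, 6), (12, 17), (13, 7), (13, 16), (14, 5), (14, 18), (15, 4), (15, 19), (18, 1), (18, 22), (22, 7), (22, 16)}; affine count = 27; |E(F_23)| = 28.

Discriminant check: Δ ∝ 4a³ + 27b² = 4·4³ + 27·8² = 4·64 + 27·64 ≡ 6 (mod 23). Nonzero ⇒ E is nonsingular.
For each x ∈ F_23, compute rhs = x³ + 4·x + 8 mod 23, then count y ∈ F_23 with y² ≡ rhs.
  x = 0: rhs = 8, matching y values: 10, 13 (2 points).
  x = 1: rhs = 13, matching y values: 6, 17 (2 points).
  x = 2: rhs = 1, matching y values: 1, 22 (2 points).
  x = 3: rhs = 1, matching y values: 1, 22 (2 points).
  x = 4: rhs = 19, matching y values: none (0 points).
  x = 5: rhs = 15, matching y values: none (0 points).
  x = 6: rhs = 18, matching y values: 8, 15 (2 points).
  x = 7: rhs = 11, matching y values: none (0 points).
  x = 8: rhs = 0, matching y values: 0 (1 points).
  x = 9: rhs = 14, matching y values: none (0 points).
  x = 10: rhs = 13, matching y values: 6, 17 (2 points).
  x = 11: rhs = 3, matching y values: 7, 16 (2 points).
  x = 12: rhs = 13, matching y values: 6, 17 (2 points).
  x = 13: rhs = 3, matching y values: 7, 16 (2 points).
  x = 14: rhs = 2, matching y values: 5, 18 (2 points).
  x = 15: rhs = 16, matching y values: 4, 19 (2 points).
  x = 16: rhs = 5, matching y values: none (0 points).
  x = 17: rhs = 21, matching y values: none (0 points).
  x = 18: rhs = 1, matching y values: 1, 22 (2 points).
  x = 19: rhs = 20, matching y values: none (0 points).
  x = 20: rhs = 15, matching y values: none (0 points).
  x = 21: rhs = 15, matching y values: none (0 points).
  x = 22: rhs = 3, matching y values: 7, 16 (2 points).
Total affine count: 27.
Full point count |E(F_23)| = 27 + 1 = 28.
Hasse bound: |28 − (23+1)| = |4| = 4 ≤ 2√23 ≈ 9.5917 ✓.


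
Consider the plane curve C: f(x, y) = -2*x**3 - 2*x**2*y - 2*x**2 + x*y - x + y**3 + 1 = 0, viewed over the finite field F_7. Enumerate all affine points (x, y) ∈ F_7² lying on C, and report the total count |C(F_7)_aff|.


Affine F_7-points: {(0, 3), (0, 5), (0, 6), (1, 4), (2, 5), (3, 4), (5, 4), (6, 1), (6, 5)}; count = 9.

For each of the 49 pairs (x, y) ∈ F_7², evaluate f(x, y) mod 7. Record the zeros.
  x = 0: [0↦1, 1↦2, 2↦2, 3↦0, 4↦2, 5↦0, 6↦0]  zeros at y ∈ {3, 5, 6}
  x = 1: [0↦3, 1↦3, 2↦2, 3↦6, 4↦0, 5↦4, 6↦3]  zeros at y ∈ {4}
  x = 2: [0↦3, 1↦5, 2↦6, 3↦5, 4↦1, 5↦0, 6↦1]  zeros at y ∈ {5}
  x = 3: [0↦3, 1↦3, 2↦2, 3↦6, 4↦0, 5↦4, 6↦3]  zeros at y ∈ {4}
  x = 4: [0↦5, 1↦6, 2↦6, 3↦4, 4↦6, 5↦4, 6↦4]  zeros at y ∈ ∅
  x = 5: [0↦4, 1↦2, 2↦6, 3↦1, 4↦0, 5↦2, 6↦6]  zeros at y ∈ {4}
  x = 6: [0↦2, 1↦0, 2↦4, 3↦6, 4↦5, 5↦0, 6↦4]  zeros at y ∈ {1, 5}
Collecting zeros: affine points = {(0, 3), (0, 5), (0, 6), (1, 4), (2, 5), (3, 4), (5, 4), (6, 1), (6, 5)}.
Total count |C(F_7)_aff| = 9.


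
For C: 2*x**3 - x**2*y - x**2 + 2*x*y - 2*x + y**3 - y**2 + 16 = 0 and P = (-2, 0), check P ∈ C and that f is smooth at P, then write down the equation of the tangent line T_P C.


Tangent line at P: 26*x - 8*y + 52 = 0.

Step 1: f(-2, 0) = 0, so P lies on C.
Step 2: partial derivatives
  f_x(x, y) = 6*x**2 - 2*x*y - 2*x + 2*y - 2, f_y(x, y) = -x**2 + 2*x + 3*y**2 - 2*y.
  f_x(P) = 26, f_y(P) = -8 (gradient nonzero, so P is smooth).
Step 3: tangent line at P: 26·(x − -2) + -8·(y − 0) = 0.
Expanding: 26*x - 8*y + 52 = 0.


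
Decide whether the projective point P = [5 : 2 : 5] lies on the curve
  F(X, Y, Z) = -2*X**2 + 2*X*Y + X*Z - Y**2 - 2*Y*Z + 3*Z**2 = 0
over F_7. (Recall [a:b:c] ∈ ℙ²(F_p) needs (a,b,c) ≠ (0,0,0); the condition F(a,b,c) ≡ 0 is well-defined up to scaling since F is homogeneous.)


F(5,2,5) ≡ 4 (mod 7); P is NOT on the curve.

Evaluate F(5, 2, 5) term-by-term (mod 7).
  -2*X**2 ↦ -2·25·1·1 = -50
  2*X*Y ↦ 2·5·2·1 = 20
  X*Z ↦ 1·5·1·5 = 25
  -Y**2 ↦ -1·1·4·1 = -4
  -2*Y*Z ↦ -2·1·2·5 = -20
  3*Z**2 ↦ 3·1·1·25 = 75
Sum: F(5, 2, 5) = (-50) + (20) + (25) + (-4) + (-20) + (75) = 46.
Reducing mod 7: 46 ≡ 4 (mod 7).
Since F(a, b, c) ≡ 4 ≠ 0 (mod 7), P does NOT lie on the curve.


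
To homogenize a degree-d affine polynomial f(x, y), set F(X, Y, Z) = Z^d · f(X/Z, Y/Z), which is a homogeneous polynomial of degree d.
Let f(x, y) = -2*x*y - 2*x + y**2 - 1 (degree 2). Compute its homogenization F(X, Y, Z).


F(X, Y, Z) = -2*X*Y - 2*X*Z + Y**2 - Z**2

deg(f) = 2.
Substitute x = X/Z, y = Y/Z into f, then multiply by Z^2.
  monomial -2·x^1·y^1 ↦ -2·X^1·Y^1·Z^0.
  monomial -2·x^1·y^0 ↦ -2·X^1·Y^0·Z^1.
  monomial 1·x^0·y^2 ↦ 1·X^0·Y^2·Z^0.
  monomial -1·x^0·y^0 ↦ -1·X^0·Y^0·Z^2.
Collecting: F(X, Y, Z) = -2*X*Y - 2*X*Z + Y**2 - Z**2.


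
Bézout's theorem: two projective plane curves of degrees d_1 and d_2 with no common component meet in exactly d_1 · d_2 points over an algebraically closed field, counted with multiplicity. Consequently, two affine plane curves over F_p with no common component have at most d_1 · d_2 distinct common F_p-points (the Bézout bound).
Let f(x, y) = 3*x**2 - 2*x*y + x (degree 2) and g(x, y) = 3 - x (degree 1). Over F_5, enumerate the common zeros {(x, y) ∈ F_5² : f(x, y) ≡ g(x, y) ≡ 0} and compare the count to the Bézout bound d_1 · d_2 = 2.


Common zeros: {(3, 0)}; count = 1; Bézout bound = 2.

deg(f) = 2, deg(g) = 1, so Bézout bound = 2.
Scan x ∈ F_5. For each x, list the y ∈ F_5 with f(x, y) ≡ 0 and those with g(x, y) ≡ 0 (mod 5); the common zeros in that column are the intersection.
  x = 0: f ≡ 0 at y ∈ {0, 1, 2, 3, 4}; g ≡ 0 at y ∈ ∅; common: ∅.
  x = 1: f ≡ 0 at y ∈ {2}; g ≡ 0 at y ∈ ∅; common: ∅.
  x = 2: f ≡ 0 at y ∈ {1}; g ≡ 0 at y ∈ ∅; common: ∅.
  x = 3: f ≡ 0 at y ∈ {0}; g ≡ 0 at y ∈ {0, 1, 2, 3, 4}; common: {0}.
  x = 4: f ≡ 0 at y ∈ {4}; g ≡ 0 at y ∈ ∅; common: ∅.
Collecting: common zeros = {(3, 0)}, so the count is 1.
Comparison with the Bézout bound: 1 ≤ 2 = deg(f)·deg(g), as expected for curves with no common component (the affine F_5-count falls short of the bound because intersections may lie at infinity, over extension fields, or carry multiplicity).


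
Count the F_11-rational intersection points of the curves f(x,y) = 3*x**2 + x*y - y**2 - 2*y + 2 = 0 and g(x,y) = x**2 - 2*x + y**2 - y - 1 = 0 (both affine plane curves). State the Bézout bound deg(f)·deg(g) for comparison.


Common zeros: {(0, 4)}; count = 1; Bézout bound = 4.

deg(f) = 2, deg(g) = 2, so Bézout bound = 4.
Scan x ∈ F_11. For each x, list the y ∈ F_11 with f(x, y) ≡ 0 and those with g(x, y) ≡ 0 (mod 11); the common zeros in that column are the intersection.
  x = 0: f ≡ 0 at y ∈ {4, 5}; g ≡ 0 at y ∈ {4, 8}; common: {4}.
  x = 1: f ≡ 0 at y ∈ ∅; g ≡ 0 at y ∈ {2, 10}; common: ∅.
  x = 2: f ≡ 0 at y ∈ {5, 6}; g ≡ 0 at y ∈ {4, 8}; common: ∅.
  x = 3: f ≡ 0 at y ∈ ∅; g ≡ 0 at y ∈ {5, 7}; common: ∅.
  x = 4: f ≡ 0 at y ∈ ∅; g ≡ 0 at y ∈ ∅; common: ∅.
  x = 5: f ≡ 0 at y ∈ {0, 3}; g ≡ 0 at y ∈ {6}; common: ∅.
  x = 6: f ≡ 0 at y ∈ {0, 4}; g ≡ 0 at y ∈ ∅; common: ∅.
  x = 7: f ≡ 0 at y ∈ {6, 10}; g ≡ 0 at y ∈ ∅; common: ∅.
  x = 8: f ≡ 0 at y ∈ {7, 10}; g ≡ 0 at y ∈ {6}; common: ∅.
  x = 9: f ≡ 0 at y ∈ ∅; g ≡ 0 at y ∈ ∅; common: ∅.
  x = 10: f ≡ 0 at y ∈ ∅; g ≡ 0 at y ∈ {5, 7}; common: ∅.
Collecting: common zeros = {(0, 4)}, so the count is 1.
Comparison with the Bézout bound: 1 ≤ 4 = deg(f)·deg(g), as expected for curves with no common component (the affine F_11-count falls short of the bound because intersections may lie at infinity, over extension fields, or carry multiplicity).


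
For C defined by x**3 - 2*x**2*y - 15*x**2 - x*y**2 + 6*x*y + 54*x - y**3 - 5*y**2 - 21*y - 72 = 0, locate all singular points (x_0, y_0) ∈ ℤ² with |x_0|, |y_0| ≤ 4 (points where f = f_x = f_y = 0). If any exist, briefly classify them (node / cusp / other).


Singular points: {(3, -3)}; classification: cusp.

Compute partial derivatives:
  f_x = 3*x**2 - 4*x*y - 30*x - y**2 + 6*y + 54.
  f_y = -2*x**2 - 2*x*y + 6*x - 3*y**2 - 10*y - 21.
Scan x_0 ∈ {−4, ..., 4}. For each x_0, f_y(x_0, y) is a polynomial in y; find its integer roots y ∈ {−4, ..., 4}, then test f_x and f at those candidates.
  x = -4: f_y(-4, y) = -3*y**2 - 2*y - 77; no integer root y with |y| ≤ 4.
  x = -3: f_y(-3, y) = -3*y**2 - 4*y - 57; no integer root y with |y| ≤ 4.
  x = -2: f_y(-2, y) = -3*y**2 - 6*y - 41; no integer root y with |y| ≤ 4.
  x = -1: f_y(-1, y) = -3*y**2 - 8*y - 29; no integer root y with |y| ≤ 4.
  x = 0: f_y(0, y) = -3*y**2 - 10*y - 21; no integer root y with |y| ≤ 4.
  x = 1: f_y(1, y) = -3*y**2 - 12*y - 17; no integer root y with |y| ≤ 4.
  x = 2: f_y(2, y) = -3*y**2 - 14*y - 17; no integer root y with |y| ≤ 4.
  x = 3: f_y(3, y) = -3*y**2 - 16*y - 21; vanishes at y ∈ {-3}. (3, -3): f_x = 0, f = 0 — SINGULAR.
  x = 4: f_y(4, y) = -3*y**2 - 18*y - 29; no integer root y with |y| ≤ 4.
Only singular point on the grid: (3, -3).
Classify: substitute x = 3 + u, y = -3 + v and expand: f = u**3 - 2*u**2*v - u*v**2 - v**3 + v**2.
No constant or linear terms (consistent with a singular point). Quadratic part: v**2. Cubic part: u**3 - 2*u**2*v - u*v**2 - v**3.
The quadratic part v**2 is a perfect square, so there is a single (double) tangent line v = 0, i.e. y = -3. Restricting the cubic part to that line (v = 0) leaves u**3 ≠ 0, so f is not divisible by v and the branch is v² ≈ -u**3 to lowest order — this is a cusp.
Classification: cusp.


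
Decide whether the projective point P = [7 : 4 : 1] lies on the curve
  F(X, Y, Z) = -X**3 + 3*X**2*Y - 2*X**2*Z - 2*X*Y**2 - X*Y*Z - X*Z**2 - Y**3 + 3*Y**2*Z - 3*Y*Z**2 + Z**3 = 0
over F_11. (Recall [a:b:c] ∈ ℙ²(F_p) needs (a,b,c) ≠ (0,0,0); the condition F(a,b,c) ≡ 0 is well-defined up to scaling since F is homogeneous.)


F(7,4,1) ≡ 4 (mod 11); P is NOT on the curve.

Evaluate F(7, 4, 1) term-by-term (mod 11).
  -X**3 ↦ -1·343·1·1 = -343
  3*X**2*Y ↦ 3·49·4·1 = 588
  -2*X**2*Z ↦ -2·49·1·1 = -98
  -2*X*Y**2 ↦ -2·7·16·1 = -224
  -X*Y*Z ↦ -1·7·4·1 = -28
  -X*Z**2 ↦ -1·7·1·1 = -7
  -Y**3 ↦ -1·1·64·1 = -64
  3*Y**2*Z ↦ 3·1·16·1 = 48
  -3*Y*Z**2 ↦ -3·1·4·1 = -12
  Z**3 ↦ 1·1·1·1 = 1
Sum: F(7, 4, 1) = (-343) + (588) + (-98) + (-224) + (-28) + (-7) + (-64) + (48) + (-12) + (1) = -139.
Reducing mod 11: -139 ≡ 4 (mod 11).
Since F(a, b, c) ≡ 4 ≠ 0 (mod 11), P does NOT lie on the curve.


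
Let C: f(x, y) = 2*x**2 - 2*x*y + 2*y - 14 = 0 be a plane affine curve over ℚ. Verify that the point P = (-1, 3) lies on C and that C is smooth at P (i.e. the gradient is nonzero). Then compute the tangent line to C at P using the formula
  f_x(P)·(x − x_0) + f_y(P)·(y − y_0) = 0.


Tangent line at P: -10*x + 4*y - 22 = 0.

Step 1: f(-1, 3) = 0, so P lies on C.
Step 2: partial derivatives
  f_x(x, y) = 4*x - 2*y, f_y(x, y) = 2 - 2*x.
  f_x(P) = -10, f_y(P) = 4 (gradient nonzero, so P is smooth).
Step 3: tangent line at P: -10·(x − -1) + 4·(y − 3) = 0.
Expanding: -10*x + 4*y - 22 = 0.


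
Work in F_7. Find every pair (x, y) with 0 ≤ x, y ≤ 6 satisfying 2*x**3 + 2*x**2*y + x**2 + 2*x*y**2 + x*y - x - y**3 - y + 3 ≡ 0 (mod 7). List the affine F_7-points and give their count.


Affine F_7-points: {(0, 2), (2, 0), (3, 0), (3, 2), (3, 4), (5, 0), (5, 1), (5, 2), (6, 1), (6, 3)}; count = 10.

For each of the 49 pairs (x, y) ∈ F_7², evaluate f(x, y) mod 7. Record the zeros.
  x = 0: [0↦3, 1↦1, 2↦0, 3↦1, 4↦5, 5↦6, 6↦5]  zeros at y ∈ {2}
  x = 1: [0↦5, 1↦1, 2↦2, 3↦2, 4↦2, 5↦3, 6↦6]  zeros at y ∈ ∅
  x = 2: [0↦0, 1↦5, 2↦5, 3↦1, 4↦1, 5↦6, 6↦3]  zeros at y ∈ {0}
  x = 3: [0↦0, 1↦4, 2↦0, 3↦3, 4↦0, 5↦6, 6↦1]  zeros at y ∈ {0, 2, 4}
  x = 4: [0↦3, 1↦3, 2↦6, 3↦6, 4↦4, 5↦1, 6↦5]  zeros at y ∈ ∅
  x = 5: [0↦0, 1↦0, 2↦0, 3↦1, 4↦4, 5↦3, 6↦6]  zeros at y ∈ {0, 1, 2}
  x = 6: [0↦3, 1↦0, 2↦1, 3↦0, 4↦5, 5↦3, 6↦2]  zeros at y ∈ {1, 3}
Collecting zeros: affine points = {(0, 2), (2, 0), (3, 0), (3, 2), (3, 4), (5, 0), (5, 1), (5, 2), (6, 1), (6, 3)}.
Total count |C(F_7)_aff| = 10.


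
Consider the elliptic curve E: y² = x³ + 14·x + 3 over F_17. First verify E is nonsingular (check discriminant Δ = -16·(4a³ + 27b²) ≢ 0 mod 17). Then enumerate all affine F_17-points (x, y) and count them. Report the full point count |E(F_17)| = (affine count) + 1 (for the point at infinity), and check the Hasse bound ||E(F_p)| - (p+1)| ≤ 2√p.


Affine points = {(1, 1), (1, 16), (3, 2), (3, 15), (4, 2), (4, 15), (7, 6), (7, 11), (8, 7), (8, 10), (9, 5), (9, 12), (10, 2), (10, 15), (11, 3), (11, 14), (13, 6), (13, 11), (14, 6), (14, 11), (15, 1), (15, 16)}; affine count = 22; |E(F_17)| = 23.

Discriminant check: Δ ∝ 4a³ + 27b² = 4·14³ + 27·3² = 4·2744 + 27·9 ≡ 16 (mod 17). Nonzero ⇒ E is nonsingular.
For each x ∈ F_17, compute rhs = x³ + 14·x + 3 mod 17, then count y ∈ F_17 with y² ≡ rhs.
  x = 0: rhs = 3, matching y values: none (0 points).
  x = 1: rhs = 1, matching y values: 1, 16 (2 points).
  x = 2: rhs = 5, matching y values: none (0 points).
  x = 3: rhs = 4, matching y values: 2, 15 (2 points).
  x = 4: rhs = 4, matching y values: 2, 15 (2 points).
  x = 5: rhs = 11, matching y values: none (0 points).
  x = 6: rhs = 14, matching y values: none (0 points).
  x = 7: rhs = 2, matching y values: 6, 11 (2 points).
  x = 8: rhs = 15, matching y values: 7, 10 (2 points).
  x = 9: rhs = 8, matching y values: 5, 12 (2 points).
  x = 10: rhs = 4, matching y values: 2, 15 (2 points).
  x = 11: rhs = 9, matching y values: 3, 14 (2 points).
  x = 12: rhs = 12, matching y values: none (0 points).
  x = 13: rhs = 2, matching y values: 6, 11 (2 points).
  x = 14: rhs = 2, matching y values: 6, 11 (2 points).
  x = 15: rhs = 1, matching y values: 1, 16 (2 points).
  x = 16: rhs = 5, matching y values: none (0 points).
Total affine count: 22.
Full point count |E(F_17)| = 22 + 1 = 23.
Hasse bound: |23 − (17+1)| = |5| = 5 ≤ 2√17 ≈ 8.2462 ✓.
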